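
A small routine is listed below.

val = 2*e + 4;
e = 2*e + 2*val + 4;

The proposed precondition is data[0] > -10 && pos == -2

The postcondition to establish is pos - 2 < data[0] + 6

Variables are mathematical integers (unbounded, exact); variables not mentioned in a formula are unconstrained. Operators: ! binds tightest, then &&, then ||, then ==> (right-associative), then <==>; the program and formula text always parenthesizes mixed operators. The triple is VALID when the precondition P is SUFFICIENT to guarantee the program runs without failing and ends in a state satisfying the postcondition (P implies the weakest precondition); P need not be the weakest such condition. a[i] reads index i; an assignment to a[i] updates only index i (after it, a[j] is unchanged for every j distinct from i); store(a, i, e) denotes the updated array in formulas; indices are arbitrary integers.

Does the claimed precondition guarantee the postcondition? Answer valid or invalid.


Working backward. After the program, the postcondition pos - 2 < data[0] + 6 must hold; in canonical form it is pos < data[0] + 8.
Before e := 2*e + 2*val + 4: pos < data[0] + 8
Before val := 2*e + 4: pos < data[0] + 8
The weakest precondition is pos < data[0] + 8.
Check whether data[0] > -10 && pos == -2 implies it.
Every state satisfying the precondition satisfies the weakest precondition: the implication holds.
Answer: valid


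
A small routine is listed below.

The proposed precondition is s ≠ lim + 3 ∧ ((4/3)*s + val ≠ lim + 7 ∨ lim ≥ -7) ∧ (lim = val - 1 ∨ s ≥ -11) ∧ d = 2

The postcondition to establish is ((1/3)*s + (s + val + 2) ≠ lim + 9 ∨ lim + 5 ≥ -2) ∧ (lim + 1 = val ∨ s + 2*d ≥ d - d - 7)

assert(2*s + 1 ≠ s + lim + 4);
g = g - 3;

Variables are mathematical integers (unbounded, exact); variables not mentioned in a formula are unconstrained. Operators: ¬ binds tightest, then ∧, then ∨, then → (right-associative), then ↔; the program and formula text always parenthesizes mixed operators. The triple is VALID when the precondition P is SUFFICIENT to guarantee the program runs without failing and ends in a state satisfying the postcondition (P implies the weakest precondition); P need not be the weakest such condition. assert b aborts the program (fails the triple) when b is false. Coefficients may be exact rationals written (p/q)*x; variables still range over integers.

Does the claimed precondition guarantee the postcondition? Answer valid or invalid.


Working backward. After the program, the postcondition ((1/3)*s + (s + val + 2) ≠ lim + 9 ∨ lim + 5 ≥ -2) ∧ (lim + 1 = val ∨ s + 2*d ≥ d - d - 7) must hold; in canonical form it is ((4/3)*s + val ≠ lim + 7 ∨ lim ≥ -7) ∧ (lim = val - 1 ∨ 2*d + s ≥ -7).
Before g := g - 3: ((4/3)*s + val ≠ lim + 7 ∨ lim ≥ -7) ∧ (lim = val - 1 ∨ 2*d + s ≥ -7)
Before assert 2*s + 1 ≠ s + lim + 4: s ≠ lim + 3 ∧ ((4/3)*s + val ≠ lim + 7 ∨ lim ≥ -7) ∧ (lim = val - 1 ∨ 2*d + s ≥ -7)
The weakest precondition is s ≠ lim + 3 ∧ ((4/3)*s + val ≠ lim + 7 ∨ lim ≥ -7) ∧ (lim = val - 1 ∨ 2*d + s ≥ -7).
Check whether s ≠ lim + 3 ∧ ((4/3)*s + val ≠ lim + 7 ∨ lim ≥ -7) ∧ (lim = val - 1 ∨ s ≥ -11) ∧ d = 2 implies it.
Every state satisfying the precondition satisfies the weakest precondition: the implication holds.
Answer: valid


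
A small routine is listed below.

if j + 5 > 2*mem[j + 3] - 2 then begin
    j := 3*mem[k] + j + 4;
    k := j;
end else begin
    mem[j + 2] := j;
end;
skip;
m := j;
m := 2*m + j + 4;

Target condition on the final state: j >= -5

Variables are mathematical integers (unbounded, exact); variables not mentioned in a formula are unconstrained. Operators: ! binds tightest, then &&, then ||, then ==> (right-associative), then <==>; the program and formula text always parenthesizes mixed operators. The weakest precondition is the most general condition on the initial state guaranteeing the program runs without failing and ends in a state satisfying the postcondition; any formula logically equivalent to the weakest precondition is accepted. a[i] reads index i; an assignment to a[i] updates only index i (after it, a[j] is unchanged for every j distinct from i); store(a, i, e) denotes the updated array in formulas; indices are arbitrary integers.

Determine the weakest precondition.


Working backward. After the program, j >= -5 must hold.
Before m := 2*m + j + 4: j >= -5
Before m := j: j >= -5
Before skip: j >= -5
Then branch requires 3*mem[k] + j >= -9; else branch requires j >= -5.
Before the if: (j > 2*mem[j + 3] - 7 ==> 3*mem[k] + j >= -9) && ((!(j > 2*mem[j + 3] - 7)) ==> j >= -5)
Answer: WP = (j > 2*mem[j + 3] - 7 ==> 3*mem[k] + j >= -9) && ((!(j > 2*mem[j + 3] - 7)) ==> j >= -5)


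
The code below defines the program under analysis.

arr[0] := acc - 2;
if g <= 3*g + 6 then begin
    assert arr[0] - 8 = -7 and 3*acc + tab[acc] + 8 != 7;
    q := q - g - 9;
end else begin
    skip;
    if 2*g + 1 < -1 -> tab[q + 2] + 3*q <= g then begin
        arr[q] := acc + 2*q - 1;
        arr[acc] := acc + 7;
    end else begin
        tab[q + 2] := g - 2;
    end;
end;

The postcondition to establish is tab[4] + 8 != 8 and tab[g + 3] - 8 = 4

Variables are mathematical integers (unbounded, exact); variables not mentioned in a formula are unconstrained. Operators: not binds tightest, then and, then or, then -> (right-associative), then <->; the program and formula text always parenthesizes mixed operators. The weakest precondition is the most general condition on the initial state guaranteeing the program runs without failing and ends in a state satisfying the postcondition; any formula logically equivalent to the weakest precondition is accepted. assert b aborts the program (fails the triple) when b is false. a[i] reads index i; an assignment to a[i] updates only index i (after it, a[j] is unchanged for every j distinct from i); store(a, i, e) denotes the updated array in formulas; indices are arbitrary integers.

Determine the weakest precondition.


Working backward. After the program, the postcondition tab[4] + 8 != 8 and tab[g + 3] - 8 = 4 must hold; in canonical form it is tab[4] != 0 and tab[g + 3] = 12.
Then branch requires arr[0] = 1 and tab[acc] + 3*acc != -1 and tab[4] != 0 and tab[g + 3] = 12; else branch requires ((2*g < -2 -> tab[q + 2] + 3*q <= g) -> (tab[4] != 0 and tab[g + 3] = 12)) and ((not (2*g < -2 -> tab[q + 2] + 3*q <= g)) -> (store(tab, q + 2, g - 2)[4] != 0 and store(tab, q + 2, g - 2)[g + 3] = 12)).
Before the if: (2*g >= -6 -> (arr[0] = 1 and tab[acc] + 3*acc != -1 and tab[4] != 0 and tab[g + 3] = 12)) and ((not (2*g >= -6)) -> (((2*g < -2 -> tab[q + 2] + 3*q <= g) -> (tab[4] != 0 and tab[g + 3] = 12)) and ((not (2*g < -2 -> tab[q + 2] + 3*q <= g)) -> (store(tab, q + 2, g - 2)[4] != 0 and store(tab, q + 2, g - 2)[g + 3] = 12))))
Before arr[0] := acc - 2: (2*g >= -6 -> (acc = 3 and tab[acc] + 3*acc != -1 and tab[4] != 0 and tab[g + 3] = 12)) and ((not (2*g >= -6)) -> (((2*g < -2 -> tab[q + 2] + 3*q <= g) -> (tab[4] != 0 and tab[g + 3] = 12)) and ((not (2*g < -2 -> tab[q + 2] + 3*q <= g)) -> (store(tab, q + 2, g - 2)[4] != 0 and store(tab, q + 2, g - 2)[g + 3] = 12))))
Answer: WP = (2*g >= -6 -> (acc = 3 and tab[acc] + 3*acc != -1 and tab[4] != 0 and tab[g + 3] = 12)) and ((not (2*g >= -6)) -> (((2*g < -2 -> tab[q + 2] + 3*q <= g) -> (tab[4] != 0 and tab[g + 3] = 12)) and ((not (2*g < -2 -> tab[q + 2] + 3*q <= g)) -> (store(tab, q + 2, g - 2)[4] != 0 and store(tab, q + 2, g - 2)[g + 3] = 12))))


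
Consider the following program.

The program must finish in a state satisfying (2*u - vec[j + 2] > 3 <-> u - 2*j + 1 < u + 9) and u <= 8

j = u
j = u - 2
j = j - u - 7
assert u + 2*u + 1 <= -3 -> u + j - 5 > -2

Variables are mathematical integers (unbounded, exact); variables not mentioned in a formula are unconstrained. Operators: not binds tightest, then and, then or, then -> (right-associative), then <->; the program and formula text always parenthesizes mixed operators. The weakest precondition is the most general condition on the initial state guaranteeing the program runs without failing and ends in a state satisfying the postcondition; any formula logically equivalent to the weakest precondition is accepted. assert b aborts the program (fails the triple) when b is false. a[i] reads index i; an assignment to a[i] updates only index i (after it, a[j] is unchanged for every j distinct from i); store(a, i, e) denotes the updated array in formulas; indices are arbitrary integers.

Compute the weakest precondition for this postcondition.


Working backward. After the program, the postcondition (2*u - vec[j + 2] > 3 <-> u - 2*j + 1 < u + 9) and u <= 8 must hold; in canonical form it is (2*u > vec[j + 2] + 3 <-> 2*j > -8) and u <= 8.
Before assert u + 2*u + 1 <= -3 -> u + j - 5 > -2: (3*u <= -4 -> j + u > 3) and (2*u > vec[j + 2] + 3 <-> 2*j > -8) and u <= 8
Before j := j - u - 7: (3*u <= -4 -> j > 10) and (2*u > vec[j - u - 5] + 3 <-> 2*j > 2*u + 6) and u <= 8
Before j := u - 2: (3*u <= -4 -> u > 12) and (not (2*u > vec[-7] + 3)) and u <= 8
Before j := u: (3*u <= -4 -> u > 12) and (not (2*u > vec[-7] + 3)) and u <= 8
Answer: WP = (3*u <= -4 -> u > 12) and (not (2*u > vec[-7] + 3)) and u <= 8


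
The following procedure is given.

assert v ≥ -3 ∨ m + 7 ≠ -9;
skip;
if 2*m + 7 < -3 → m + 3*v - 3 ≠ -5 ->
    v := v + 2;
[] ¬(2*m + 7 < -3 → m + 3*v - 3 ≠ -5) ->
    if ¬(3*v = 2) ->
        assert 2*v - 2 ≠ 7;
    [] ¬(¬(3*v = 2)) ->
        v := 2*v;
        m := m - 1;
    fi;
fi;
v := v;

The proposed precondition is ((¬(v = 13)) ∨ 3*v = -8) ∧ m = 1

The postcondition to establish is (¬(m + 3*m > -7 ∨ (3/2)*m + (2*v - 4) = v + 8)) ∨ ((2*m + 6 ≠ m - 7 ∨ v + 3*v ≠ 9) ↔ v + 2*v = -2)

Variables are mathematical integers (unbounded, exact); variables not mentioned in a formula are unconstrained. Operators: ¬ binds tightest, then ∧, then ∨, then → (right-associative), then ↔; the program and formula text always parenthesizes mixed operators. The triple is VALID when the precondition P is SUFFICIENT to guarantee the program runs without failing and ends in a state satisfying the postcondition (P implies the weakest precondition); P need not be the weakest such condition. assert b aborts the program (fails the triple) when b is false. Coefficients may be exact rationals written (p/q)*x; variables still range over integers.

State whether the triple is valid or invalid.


Working backward. After the program, the postcondition (¬(m + 3*m > -7 ∨ (3/2)*m + (2*v - 4) = v + 8)) ∨ ((2*m + 6 ≠ m - 7 ∨ v + 3*v ≠ 9) ↔ v + 2*v = -2) must hold; in canonical form it is (¬(4*m > -7 ∨ (3/2)*m + v = 12)) ∨ ((m ≠ -13 ∨ 4*v ≠ 9) ↔ 3*v = -2).
Before v := v: (¬(4*m > -7 ∨ (3/2)*m + v = 12)) ∨ ((m ≠ -13 ∨ 4*v ≠ 9) ↔ 3*v = -2)
Then branch requires (¬(4*m > -7 ∨ (3/2)*m + v = 10)) ∨ ((m ≠ -13 ∨ 4*v ≠ 1) ↔ 3*v = -8); else branch requires ((¬(3*v = 2)) → (2*v ≠ 9 ∧ ((¬(4*m > -7 ∨ (3/2)*m + v = 12)) ∨ ((m ≠ -13 ∨ 4*v ≠ 9) ↔ 3*v = -2)))) ∧ (3*v = 2 → ((¬(4*m > -3 ∨ (3/2)*m + 2*v = 27/2)) ∨ ((m ≠ -12 ∨ 8*v ≠ 9) ↔ 6*v = -2))).
Before the if: ((2*m < -10 → m + 3*v ≠ -2) → ((¬(4*m > -7 ∨ (3/2)*m + v = 10)) ∨ ((m ≠ -13 ∨ 4*v ≠ 1) ↔ 3*v = -8))) ∧ ((¬(2*m < -10 → m + 3*v ≠ -2)) → (((¬(3*v = 2)) → (2*v ≠ 9 ∧ ((¬(4*m > -7 ∨ (3/2)*m + v = 12)) ∨ ((m ≠ -13 ∨ 4*v ≠ 9) ↔ 3*v = -2)))) ∧ (3*v = 2 → ((¬(4*m > -3 ∨ (3/2)*m + 2*v = 27/2)) ∨ ((m ≠ -12 ∨ 8*v ≠ 9) ↔ 6*v = -2)))))
Before skip: ((2*m < -10 → m + 3*v ≠ -2) → ((¬(4*m > -7 ∨ (3/2)*m + v = 10)) ∨ ((m ≠ -13 ∨ 4*v ≠ 1) ↔ 3*v = -8))) ∧ ((¬(2*m < -10 → m + 3*v ≠ -2)) → (((¬(3*v = 2)) → (2*v ≠ 9 ∧ ((¬(4*m > -7 ∨ (3/2)*m + v = 12)) ∨ ((m ≠ -13 ∨ 4*v ≠ 9) ↔ 3*v = -2)))) ∧ (3*v = 2 → ((¬(4*m > -3 ∨ (3/2)*m + 2*v = 27/2)) ∨ ((m ≠ -12 ∨ 8*v ≠ 9) ↔ 6*v = -2)))))
Before assert v ≥ -3 ∨ m + 7 ≠ -9: (v ≥ -3 ∨ m ≠ -16) ∧ ((2*m < -10 → m + 3*v ≠ -2) → ((¬(4*m > -7 ∨ (3/2)*m + v = 10)) ∨ ((m ≠ -13 ∨ 4*v ≠ 1) ↔ 3*v = -8))) ∧ ((¬(2*m < -10 → m + 3*v ≠ -2)) → (((¬(3*v = 2)) → (2*v ≠ 9 ∧ ((¬(4*m > -7 ∨ (3/2)*m + v = 12)) ∨ ((m ≠ -13 ∨ 4*v ≠ 9) ↔ 3*v = -2)))) ∧ (3*v = 2 → ((¬(4*m > -3 ∨ (3/2)*m + 2*v = 27/2)) ∨ ((m ≠ -12 ∨ 8*v ≠ 9) ↔ 6*v = -2)))))
The weakest precondition is (v ≥ -3 ∨ m ≠ -16) ∧ ((2*m < -10 → m + 3*v ≠ -2) → ((¬(4*m > -7 ∨ (3/2)*m + v = 10)) ∨ ((m ≠ -13 ∨ 4*v ≠ 1) ↔ 3*v = -8))) ∧ ((¬(2*m < -10 → m + 3*v ≠ -2)) → (((¬(3*v = 2)) → (2*v ≠ 9 ∧ ((¬(4*m > -7 ∨ (3/2)*m + v = 12)) ∨ ((m ≠ -13 ∨ 4*v ≠ 9) ↔ 3*v = -2)))) ∧ (3*v = 2 → ((¬(4*m > -3 ∨ (3/2)*m + 2*v = 27/2)) ∨ ((m ≠ -12 ∨ 8*v ≠ 9) ↔ 6*v = -2))))).
Check whether ((¬(v = 13)) ∨ 3*v = -8) ∧ m = 1 implies it.
Countermodel: at the initial state m = 1, v = 14, the precondition holds but the weakest precondition fails.
Answer: invalid


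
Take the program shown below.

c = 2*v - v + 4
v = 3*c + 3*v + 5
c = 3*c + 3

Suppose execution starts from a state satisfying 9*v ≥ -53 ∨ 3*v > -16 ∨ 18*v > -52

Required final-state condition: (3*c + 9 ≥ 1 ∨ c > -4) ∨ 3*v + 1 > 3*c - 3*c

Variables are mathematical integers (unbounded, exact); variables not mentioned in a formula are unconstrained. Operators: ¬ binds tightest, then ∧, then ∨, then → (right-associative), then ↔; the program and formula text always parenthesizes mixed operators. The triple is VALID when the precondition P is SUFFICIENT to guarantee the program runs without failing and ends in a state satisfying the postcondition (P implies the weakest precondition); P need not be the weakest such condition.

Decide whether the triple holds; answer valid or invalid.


Working backward. After the program, the postcondition (3*c + 9 ≥ 1 ∨ c > -4) ∨ 3*v + 1 > 3*c - 3*c must hold; in canonical form it is 3*c ≥ -8 ∨ c > -4 ∨ 3*v > -1.
Before c := 3*c + 3: 9*c ≥ -17 ∨ 3*c > -7 ∨ 3*v > -1
Before v := 3*c + 3*v + 5: 9*c ≥ -17 ∨ 3*c > -7 ∨ 9*c + 9*v > -16
Before c := 2*v - v + 4: 9*v ≥ -53 ∨ 3*v > -19 ∨ 18*v > -52
The weakest precondition is 9*v ≥ -53 ∨ 3*v > -19 ∨ 18*v > -52.
Check whether 9*v ≥ -53 ∨ 3*v > -16 ∨ 18*v > -52 implies it.
Every state satisfying the precondition satisfies the weakest precondition: the implication holds.
Answer: valid


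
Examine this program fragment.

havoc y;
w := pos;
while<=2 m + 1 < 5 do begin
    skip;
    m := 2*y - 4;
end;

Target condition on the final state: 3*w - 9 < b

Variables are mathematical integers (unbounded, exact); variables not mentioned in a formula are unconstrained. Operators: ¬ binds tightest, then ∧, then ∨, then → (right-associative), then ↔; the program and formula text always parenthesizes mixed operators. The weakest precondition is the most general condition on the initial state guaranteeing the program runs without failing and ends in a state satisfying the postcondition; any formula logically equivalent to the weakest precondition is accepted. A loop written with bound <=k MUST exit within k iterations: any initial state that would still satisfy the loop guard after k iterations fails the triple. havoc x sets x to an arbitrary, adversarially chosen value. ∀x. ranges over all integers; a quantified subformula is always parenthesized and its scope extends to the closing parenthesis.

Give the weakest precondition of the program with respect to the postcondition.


Working backward. After the program, the postcondition 3*w - 9 < b must hold; in canonical form it is 3*w < b + 9.
Before the loop (bound <=2), unroll the exhaustion recursion (WP_0 = exit-now case; WP_j = one more guarded iteration, up to j = 2):
  WP_0: (¬(m < 4)) ∧ 3*w < b + 9
  WP_1: (m < 4 → ((¬(2*y < 8)) ∧ 3*w < b + 9)) ∧ ((¬(m < 4)) → 3*w < b + 9)
  WP_2: (m < 4 → ((2*y < 8 → ((¬(2*y < 8)) ∧ 3*w < b + 9)) ∧ ((¬(2*y < 8)) → 3*w < b + 9))) ∧ ((¬(m < 4)) → 3*w < b + 9)
So before the loop: (m < 4 → ((2*y < 8 → ((¬(2*y < 8)) ∧ 3*w < b + 9)) ∧ ((¬(2*y < 8)) → 3*w < b + 9))) ∧ ((¬(m < 4)) → 3*w < b + 9)
Before w := pos: (m < 4 → ((2*y < 8 → ((¬(2*y < 8)) ∧ 3*pos < b + 9)) ∧ ((¬(2*y < 8)) → 3*pos < b + 9))) ∧ ((¬(m < 4)) → 3*pos < b + 9)
Before havoc y: ∀y_1. ((m < 4 → ((2*y_1 < 8 → ((¬(2*y_1 < 8)) ∧ 3*pos < b + 9)) ∧ ((¬(2*y_1 < 8)) → 3*pos < b + 9))) ∧ ((¬(m < 4)) → 3*pos < b + 9))
Answer: WP = ∀y_1. ((m < 4 → ((2*y_1 < 8 → ((¬(2*y_1 < 8)) ∧ 3*pos < b + 9)) ∧ ((¬(2*y_1 < 8)) → 3*pos < b + 9))) ∧ ((¬(m < 4)) → 3*pos < b + 9))


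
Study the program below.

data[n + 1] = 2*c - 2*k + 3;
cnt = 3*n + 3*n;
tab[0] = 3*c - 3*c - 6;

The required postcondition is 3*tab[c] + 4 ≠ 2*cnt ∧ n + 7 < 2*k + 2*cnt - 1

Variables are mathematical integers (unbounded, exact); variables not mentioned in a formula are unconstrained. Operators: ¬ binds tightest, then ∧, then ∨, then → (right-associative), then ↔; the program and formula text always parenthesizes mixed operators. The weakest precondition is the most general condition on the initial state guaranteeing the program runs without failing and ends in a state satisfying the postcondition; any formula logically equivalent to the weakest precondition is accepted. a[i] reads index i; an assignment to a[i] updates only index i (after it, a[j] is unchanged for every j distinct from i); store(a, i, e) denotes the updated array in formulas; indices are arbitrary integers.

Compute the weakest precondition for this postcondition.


Working backward. After the program, the postcondition 3*tab[c] + 4 ≠ 2*cnt ∧ n + 7 < 2*k + 2*cnt - 1 must hold; in canonical form it is 3*tab[c] ≠ 2*cnt - 4 ∧ n < 2*cnt + 2*k - 8.
Before tab[0] := 3*c - 3*c - 6: 3*store(tab, 0, -6)[c] ≠ 2*cnt - 4 ∧ n < 2*cnt + 2*k - 8
Before cnt := 3*n + 3*n: 3*store(tab, 0, -6)[c] ≠ 12*n - 4 ∧ 2*k + 11*n > 8
Before data[n + 1] := 2*c - 2*k + 3: 3*store(tab, 0, -6)[c] ≠ 12*n - 4 ∧ 2*k + 11*n > 8
Answer: WP = 3*store(tab, 0, -6)[c] ≠ 12*n - 4 ∧ 2*k + 11*n > 8


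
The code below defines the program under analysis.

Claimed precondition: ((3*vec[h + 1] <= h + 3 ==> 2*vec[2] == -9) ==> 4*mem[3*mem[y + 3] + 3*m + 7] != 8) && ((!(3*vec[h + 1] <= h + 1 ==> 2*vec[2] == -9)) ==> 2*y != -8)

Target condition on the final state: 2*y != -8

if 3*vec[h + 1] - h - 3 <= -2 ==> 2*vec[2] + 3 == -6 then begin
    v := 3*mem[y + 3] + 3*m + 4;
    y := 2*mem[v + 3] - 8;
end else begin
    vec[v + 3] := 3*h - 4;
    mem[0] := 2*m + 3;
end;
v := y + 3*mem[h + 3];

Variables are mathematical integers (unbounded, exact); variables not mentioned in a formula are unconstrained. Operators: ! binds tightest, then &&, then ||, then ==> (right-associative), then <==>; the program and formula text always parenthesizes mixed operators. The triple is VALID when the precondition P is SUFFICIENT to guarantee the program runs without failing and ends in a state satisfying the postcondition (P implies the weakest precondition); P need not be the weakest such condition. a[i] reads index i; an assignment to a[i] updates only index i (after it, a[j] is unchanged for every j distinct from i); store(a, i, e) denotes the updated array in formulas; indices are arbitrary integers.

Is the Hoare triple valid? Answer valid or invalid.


Working backward. After the program, 2*y != -8 must hold.
Before v := y + 3*mem[h + 3]: 2*y != -8
Then branch requires 4*mem[3*mem[y + 3] + 3*m + 7] != 8; else branch requires 2*y != -8.
Before the if: ((3*vec[h + 1] <= h + 1 ==> 2*vec[2] == -9) ==> 4*mem[3*mem[y + 3] + 3*m + 7] != 8) && ((!(3*vec[h + 1] <= h + 1 ==> 2*vec[2] == -9)) ==> 2*y != -8)
The weakest precondition is ((3*vec[h + 1] <= h + 1 ==> 2*vec[2] == -9) ==> 4*mem[3*mem[y + 3] + 3*m + 7] != 8) && ((!(3*vec[h + 1] <= h + 1 ==> 2*vec[2] == -9)) ==> 2*y != -8).
Check whether ((3*vec[h + 1] <= h + 3 ==> 2*vec[2] == -9) ==> 4*mem[3*mem[y + 3] + 3*m + 7] != 8) && ((!(3*vec[h + 1] <= h + 1 ==> 2*vec[2] == -9)) ==> 2*y != -8) implies it.
Countermodel: at the initial state h = 1, m = 0, mem = {[2] = 0, [5] = 0, [7] = 2, elsewhere 0}, vec = {[2] = 1, [5] = 1, [7] = 1, elsewhere 1}, y = 2, the precondition holds but the weakest precondition fails.
Answer: invalid


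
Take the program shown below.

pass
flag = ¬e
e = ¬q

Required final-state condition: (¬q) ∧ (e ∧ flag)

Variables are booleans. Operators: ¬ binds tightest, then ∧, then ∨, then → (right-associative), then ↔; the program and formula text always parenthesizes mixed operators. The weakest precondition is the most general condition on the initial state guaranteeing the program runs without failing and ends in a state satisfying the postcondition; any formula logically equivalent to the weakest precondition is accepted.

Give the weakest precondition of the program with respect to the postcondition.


Working backward. After the program, the postcondition (¬q) ∧ (e ∧ flag) must hold; in canonical form it is (¬q) ∧ e ∧ flag.
Before e := ¬q: (¬q) ∧ flag
Before flag := ¬e: (¬q) ∧ (¬e)
Before skip: (¬q) ∧ (¬e)
Answer: WP = (¬q) ∧ (¬e)


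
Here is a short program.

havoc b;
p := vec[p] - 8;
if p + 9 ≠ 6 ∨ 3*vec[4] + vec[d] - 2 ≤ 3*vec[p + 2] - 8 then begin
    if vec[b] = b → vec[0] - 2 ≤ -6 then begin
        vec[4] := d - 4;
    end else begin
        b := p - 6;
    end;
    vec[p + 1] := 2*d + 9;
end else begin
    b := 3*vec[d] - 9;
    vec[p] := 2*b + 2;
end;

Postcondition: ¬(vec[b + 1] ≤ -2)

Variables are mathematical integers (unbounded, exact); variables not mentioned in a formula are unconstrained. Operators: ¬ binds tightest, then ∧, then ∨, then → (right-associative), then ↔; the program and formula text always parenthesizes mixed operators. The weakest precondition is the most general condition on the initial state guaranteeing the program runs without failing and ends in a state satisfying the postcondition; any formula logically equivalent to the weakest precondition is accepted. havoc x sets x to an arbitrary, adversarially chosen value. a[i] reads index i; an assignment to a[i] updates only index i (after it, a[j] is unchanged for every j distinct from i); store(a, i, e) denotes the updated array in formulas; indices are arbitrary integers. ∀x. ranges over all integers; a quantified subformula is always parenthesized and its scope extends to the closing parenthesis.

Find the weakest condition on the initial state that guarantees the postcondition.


Working backward. After the program, ¬(vec[b + 1] ≤ -2) must hold.
Then branch requires ((vec[b] = b → vec[0] ≤ -4) → (¬(store(store(vec, 4, d - 4), p + 1, 2*d + 9)[b + 1] ≤ -2))) ∧ ((¬(vec[b] = b → vec[0] ≤ -4)) → (¬(store(vec, p + 1, 2*d + 9)[p - 5] ≤ -2))); else branch requires ¬(store(vec, p, 6*vec[d] - 16)[3*vec[d] - 8] ≤ -2).
Before the if: ((p ≠ -3 ∨ 3*vec[4] + vec[d] ≤ 3*vec[p + 2] - 6) → (((vec[b] = b → vec[0] ≤ -4) → (¬(store(store(vec, 4, d - 4), p + 1, 2*d + 9)[b + 1] ≤ -2))) ∧ ((¬(vec[b] = b → vec[0] ≤ -4)) → (¬(store(vec, p + 1, 2*d + 9)[p - 5] ≤ -2))))) ∧ ((¬(p ≠ -3 ∨ 3*vec[4] + vec[d] ≤ 3*vec[p + 2] - 6)) → (¬(store(vec, p, 6*vec[d] - 16)[3*vec[d] - 8] ≤ -2)))
Before p := vec[p] - 8: ((vec[p] ≠ 5 ∨ 3*vec[4] + vec[d] ≤ 3*vec[vec[p] - 6] - 6) → (((vec[b] = b → vec[0] ≤ -4) → (¬(store(store(vec, 4, d - 4), vec[p] - 7, 2*d + 9)[b + 1] ≤ -2))) ∧ ((¬(vec[b] = b → vec[0] ≤ -4)) → (¬(store(vec, vec[p] - 7, 2*d + 9)[vec[p] - 13] ≤ -2))))) ∧ ((¬(vec[p] ≠ 5 ∨ 3*vec[4] + vec[d] ≤ 3*vec[vec[p] - 6] - 6)) → (¬(store(vec, vec[p] - 8, 6*vec[d] - 16)[3*vec[d] - 8] ≤ -2)))
Before havoc b: ∀b_1. (((vec[p] ≠ 5 ∨ 3*vec[4] + vec[d] ≤ 3*vec[vec[p] - 6] - 6) → (((vec[b_1] = b_1 → vec[0] ≤ -4) → (¬(store(store(vec, 4, d - 4), vec[p] - 7, 2*d + 9)[b_1 + 1] ≤ -2))) ∧ ((¬(vec[b_1] = b_1 → vec[0] ≤ -4)) → (¬(store(vec, vec[p] - 7, 2*d + 9)[vec[p] - 13] ≤ -2))))) ∧ ((¬(vec[p] ≠ 5 ∨ 3*vec[4] + vec[d] ≤ 3*vec[vec[p] - 6] - 6)) → (¬(store(vec, vec[p] - 8, 6*vec[d] - 16)[3*vec[d] - 8] ≤ -2))))
Answer: WP = ∀b_1. (((vec[p] ≠ 5 ∨ 3*vec[4] + vec[d] ≤ 3*vec[vec[p] - 6] - 6) → (((vec[b_1] = b_1 → vec[0] ≤ -4) → (¬(store(store(vec, 4, d - 4), vec[p] - 7, 2*d + 9)[b_1 + 1] ≤ -2))) ∧ ((¬(vec[b_1] = b_1 → vec[0] ≤ -4)) → (¬(store(vec, vec[p] - 7, 2*d + 9)[vec[p] - 13] ≤ -2))))) ∧ ((¬(vec[p] ≠ 5 ∨ 3*vec[4] + vec[d] ≤ 3*vec[vec[p] - 6] - 6)) → (¬(store(vec, vec[p] - 8, 6*vec[d] - 16)[3*vec[d] - 8] ≤ -2))))


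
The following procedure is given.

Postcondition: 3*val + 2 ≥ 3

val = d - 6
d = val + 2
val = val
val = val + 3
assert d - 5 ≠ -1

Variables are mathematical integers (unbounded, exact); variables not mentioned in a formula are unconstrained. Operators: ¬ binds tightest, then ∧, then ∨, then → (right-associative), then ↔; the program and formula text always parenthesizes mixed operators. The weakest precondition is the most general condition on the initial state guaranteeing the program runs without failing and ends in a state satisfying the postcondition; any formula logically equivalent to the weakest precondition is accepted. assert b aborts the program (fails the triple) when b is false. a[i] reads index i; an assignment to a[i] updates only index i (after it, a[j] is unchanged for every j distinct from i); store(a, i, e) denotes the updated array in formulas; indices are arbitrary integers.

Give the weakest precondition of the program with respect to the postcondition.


Working backward. After the program, the postcondition 3*val + 2 ≥ 3 must hold; in canonical form it is 3*val ≥ 1.
Before assert d - 5 ≠ -1: d ≠ 4 ∧ 3*val ≥ 1
Before val := val + 3: d ≠ 4 ∧ 3*val ≥ -8
Before val := val: d ≠ 4 ∧ 3*val ≥ -8
Before d := val + 2: val ≠ 2 ∧ 3*val ≥ -8
Before val := d - 6: d ≠ 8 ∧ 3*d ≥ 10
Answer: WP = d ≠ 8 ∧ 3*d ≥ 10


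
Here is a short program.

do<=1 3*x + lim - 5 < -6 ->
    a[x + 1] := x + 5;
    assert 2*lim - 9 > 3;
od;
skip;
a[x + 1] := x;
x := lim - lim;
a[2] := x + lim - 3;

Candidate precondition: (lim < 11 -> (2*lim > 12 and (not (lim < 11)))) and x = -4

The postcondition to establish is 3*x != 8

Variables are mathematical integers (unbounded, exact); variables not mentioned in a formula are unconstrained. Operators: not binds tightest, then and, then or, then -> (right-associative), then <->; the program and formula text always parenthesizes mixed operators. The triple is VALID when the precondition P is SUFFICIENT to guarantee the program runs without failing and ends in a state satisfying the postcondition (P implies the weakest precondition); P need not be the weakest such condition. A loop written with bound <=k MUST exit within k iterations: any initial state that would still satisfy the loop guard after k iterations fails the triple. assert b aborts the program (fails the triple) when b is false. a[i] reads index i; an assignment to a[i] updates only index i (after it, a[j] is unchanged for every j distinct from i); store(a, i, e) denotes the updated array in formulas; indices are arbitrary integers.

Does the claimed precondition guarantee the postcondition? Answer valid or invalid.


Working backward. After the program, 3*x != 8 must hold.
Before a[2] := x + lim - 3: 3*x != 8
Before x := lim - lim: true
Before a[x + 1] := x: true
Before skip: true
Before the loop (bound <=1), unroll the exhaustion recursion (WP_0 = exit-now case; WP_j = one more guarded iteration, up to j = 1):
  WP_0: not (lim + 3*x < -1)
  WP_1: lim + 3*x < -1 -> (2*lim > 12 and (not (lim + 3*x < -1)))
So before the loop: lim + 3*x < -1 -> (2*lim > 12 and (not (lim + 3*x < -1)))
The weakest precondition is lim + 3*x < -1 -> (2*lim > 12 and (not (lim + 3*x < -1))).
Check whether (lim < 11 -> (2*lim > 12 and (not (lim < 11)))) and x = -4 implies it.
Every state satisfying the precondition satisfies the weakest precondition: the implication holds.
Answer: valid


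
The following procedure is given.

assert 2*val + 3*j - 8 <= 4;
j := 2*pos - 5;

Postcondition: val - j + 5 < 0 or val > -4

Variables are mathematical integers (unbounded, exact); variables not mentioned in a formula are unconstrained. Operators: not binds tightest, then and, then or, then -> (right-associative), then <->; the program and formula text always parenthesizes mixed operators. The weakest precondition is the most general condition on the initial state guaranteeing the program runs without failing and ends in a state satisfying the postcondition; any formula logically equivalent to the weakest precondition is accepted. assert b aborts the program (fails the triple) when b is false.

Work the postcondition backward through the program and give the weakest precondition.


Working backward. After the program, the postcondition val - j + 5 < 0 or val > -4 must hold; in canonical form it is val < j - 5 or val > -4.
Before j := 2*pos - 5: val < 2*pos - 10 or val > -4
Before assert 2*val + 3*j - 8 <= 4: 3*j + 2*val <= 12 and (val < 2*pos - 10 or val > -4)
Answer: WP = 3*j + 2*val <= 12 and (val < 2*pos - 10 or val > -4)


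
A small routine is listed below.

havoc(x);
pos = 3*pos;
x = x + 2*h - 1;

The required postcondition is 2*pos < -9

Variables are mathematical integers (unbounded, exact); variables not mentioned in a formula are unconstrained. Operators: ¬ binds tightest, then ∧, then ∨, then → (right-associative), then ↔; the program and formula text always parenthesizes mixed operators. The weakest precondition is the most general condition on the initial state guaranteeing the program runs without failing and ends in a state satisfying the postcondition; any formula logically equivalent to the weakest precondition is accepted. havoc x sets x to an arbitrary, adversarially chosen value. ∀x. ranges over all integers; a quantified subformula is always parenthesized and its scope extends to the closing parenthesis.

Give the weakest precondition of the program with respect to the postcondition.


Working backward. After the program, 2*pos < -9 must hold.
Before x := x + 2*h - 1: 2*pos < -9
Before pos := 3*pos: 6*pos < -9
Before havoc x: 6*pos < -9
Answer: WP = 6*pos < -9


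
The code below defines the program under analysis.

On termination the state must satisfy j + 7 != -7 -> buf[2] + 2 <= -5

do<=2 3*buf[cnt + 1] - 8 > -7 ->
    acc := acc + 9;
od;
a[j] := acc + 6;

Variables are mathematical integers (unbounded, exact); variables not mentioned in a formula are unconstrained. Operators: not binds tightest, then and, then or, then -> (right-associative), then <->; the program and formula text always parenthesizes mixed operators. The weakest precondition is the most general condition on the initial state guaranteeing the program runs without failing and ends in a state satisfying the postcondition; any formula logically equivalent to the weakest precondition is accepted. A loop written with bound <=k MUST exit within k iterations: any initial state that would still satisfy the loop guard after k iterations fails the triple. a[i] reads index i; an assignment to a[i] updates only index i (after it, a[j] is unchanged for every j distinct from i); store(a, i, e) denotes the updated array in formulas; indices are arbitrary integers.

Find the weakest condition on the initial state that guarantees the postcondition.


Working backward. After the program, the postcondition j + 7 != -7 -> buf[2] + 2 <= -5 must hold; in canonical form it is j != -14 -> buf[2] <= -7.
Before a[j] := acc + 6: j != -14 -> buf[2] <= -7
Before the loop (bound <=2), unroll the exhaustion recursion (WP_0 = exit-now case; WP_j = one more guarded iteration, up to j = 2):
  WP_0: (not (3*buf[cnt + 1] > 1)) and (j != -14 -> buf[2] <= -7)
  WP_1: (3*buf[cnt + 1] > 1 -> ((not (3*buf[cnt + 1] > 1)) and (j != -14 -> buf[2] <= -7))) and ((not (3*buf[cnt + 1] > 1)) -> (j != -14 -> buf[2] <= -7))
  WP_2: (3*buf[cnt + 1] > 1 -> ((3*buf[cnt + 1] > 1 -> ((not (3*buf[cnt + 1] > 1)) and (j != -14 -> buf[2] <= -7))) and ((not (3*buf[cnt + 1] > 1)) -> (j != -14 -> buf[2] <= -7)))) and ((not (3*buf[cnt + 1] > 1)) -> (j != -14 -> buf[2] <= -7))
So before the loop: (3*buf[cnt + 1] > 1 -> ((3*buf[cnt + 1] > 1 -> ((not (3*buf[cnt + 1] > 1)) and (j != -14 -> buf[2] <= -7))) and ((not (3*buf[cnt + 1] > 1)) -> (j != -14 -> buf[2] <= -7)))) and ((not (3*buf[cnt + 1] > 1)) -> (j != -14 -> buf[2] <= -7))
Answer: WP = (3*buf[cnt + 1] > 1 -> ((3*buf[cnt + 1] > 1 -> ((not (3*buf[cnt + 1] > 1)) and (j != -14 -> buf[2] <= -7))) and ((not (3*buf[cnt + 1] > 1)) -> (j != -14 -> buf[2] <= -7)))) and ((not (3*buf[cnt + 1] > 1)) -> (j != -14 -> buf[2] <= -7))


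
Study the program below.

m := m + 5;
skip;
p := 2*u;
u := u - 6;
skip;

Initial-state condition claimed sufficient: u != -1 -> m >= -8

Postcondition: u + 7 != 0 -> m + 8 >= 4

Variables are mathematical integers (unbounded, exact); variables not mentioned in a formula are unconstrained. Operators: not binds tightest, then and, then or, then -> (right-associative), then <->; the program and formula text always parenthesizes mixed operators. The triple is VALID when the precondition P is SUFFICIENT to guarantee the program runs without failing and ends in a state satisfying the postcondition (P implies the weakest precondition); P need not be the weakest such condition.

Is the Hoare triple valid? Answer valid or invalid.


Working backward. After the program, the postcondition u + 7 != 0 -> m + 8 >= 4 must hold; in canonical form it is u != -7 -> m >= -4.
Before skip: u != -7 -> m >= -4
Before u := u - 6: u != -1 -> m >= -4
Before p := 2*u: u != -1 -> m >= -4
Before skip: u != -1 -> m >= -4
Before m := m + 5: u != -1 -> m >= -9
The weakest precondition is u != -1 -> m >= -9.
Check whether u != -1 -> m >= -8 implies it.
Every state satisfying the precondition satisfies the weakest precondition: the implication holds.
Answer: valid


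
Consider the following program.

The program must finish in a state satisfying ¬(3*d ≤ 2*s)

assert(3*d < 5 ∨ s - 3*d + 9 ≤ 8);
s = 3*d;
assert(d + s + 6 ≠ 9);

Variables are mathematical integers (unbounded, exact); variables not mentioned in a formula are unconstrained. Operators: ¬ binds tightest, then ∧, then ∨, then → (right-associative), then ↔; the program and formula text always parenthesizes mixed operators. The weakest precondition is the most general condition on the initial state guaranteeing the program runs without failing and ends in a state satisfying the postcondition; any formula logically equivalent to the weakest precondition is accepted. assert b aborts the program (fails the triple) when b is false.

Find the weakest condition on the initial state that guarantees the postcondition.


Working backward. After the program, ¬(3*d ≤ 2*s) must hold.
Before assert d + s + 6 ≠ 9: d + s ≠ 3 ∧ (¬(3*d ≤ 2*s))
Before s := 3*d: 4*d ≠ 3 ∧ (¬(3*d ≥ 0))
Before assert 3*d < 5 ∨ s - 3*d + 9 ≤ 8: (3*d < 5 ∨ s ≤ 3*d - 1) ∧ 4*d ≠ 3 ∧ (¬(3*d ≥ 0))
Answer: WP = (3*d < 5 ∨ s ≤ 3*d - 1) ∧ 4*d ≠ 3 ∧ (¬(3*d ≥ 0))


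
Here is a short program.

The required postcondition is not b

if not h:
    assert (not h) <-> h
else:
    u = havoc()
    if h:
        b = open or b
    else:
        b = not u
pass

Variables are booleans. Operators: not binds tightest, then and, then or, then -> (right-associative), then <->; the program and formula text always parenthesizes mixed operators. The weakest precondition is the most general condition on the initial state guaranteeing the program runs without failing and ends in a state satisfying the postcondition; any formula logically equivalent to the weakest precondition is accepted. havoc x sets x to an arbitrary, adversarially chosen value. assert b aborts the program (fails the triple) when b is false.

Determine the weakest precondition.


Working backward. After the program, not b must hold.
Before skip: not b
Then branch requires ((not h) <-> h) and (not b); else branch requires (h -> (not (open or b))) and h.
Before the if: ((not h) -> (((not h) <-> h) and (not b))) and (h -> ((h -> (not (open or b))) and h))
Answer: WP = ((not h) -> (((not h) <-> h) and (not b))) and (h -> ((h -> (not (open or b))) and h))


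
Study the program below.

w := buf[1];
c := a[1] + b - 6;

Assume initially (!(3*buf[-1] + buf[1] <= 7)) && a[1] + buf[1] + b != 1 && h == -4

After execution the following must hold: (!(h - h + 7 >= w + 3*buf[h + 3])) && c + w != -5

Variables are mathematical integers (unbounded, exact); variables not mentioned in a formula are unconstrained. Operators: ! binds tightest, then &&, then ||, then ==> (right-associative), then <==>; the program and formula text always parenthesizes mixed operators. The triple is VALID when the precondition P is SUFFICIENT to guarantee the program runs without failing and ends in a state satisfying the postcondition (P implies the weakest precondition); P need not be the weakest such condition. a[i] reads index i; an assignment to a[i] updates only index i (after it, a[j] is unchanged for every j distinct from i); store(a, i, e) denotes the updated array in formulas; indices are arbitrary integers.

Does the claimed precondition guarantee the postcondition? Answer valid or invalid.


Working backward. After the program, the postcondition (!(h - h + 7 >= w + 3*buf[h + 3])) && c + w != -5 must hold; in canonical form it is (!(3*buf[h + 3] + w <= 7)) && c + w != -5.
Before c := a[1] + b - 6: (!(3*buf[h + 3] + w <= 7)) && a[1] + b + w != 1
Before w := buf[1]: (!(3*buf[h + 3] + buf[1] <= 7)) && a[1] + buf[1] + b != 1
The weakest precondition is (!(3*buf[h + 3] + buf[1] <= 7)) && a[1] + buf[1] + b != 1.
Check whether (!(3*buf[-1] + buf[1] <= 7)) && a[1] + buf[1] + b != 1 && h == -4 implies it.
Every state satisfying the precondition satisfies the weakest precondition: the implication holds.
Answer: valid


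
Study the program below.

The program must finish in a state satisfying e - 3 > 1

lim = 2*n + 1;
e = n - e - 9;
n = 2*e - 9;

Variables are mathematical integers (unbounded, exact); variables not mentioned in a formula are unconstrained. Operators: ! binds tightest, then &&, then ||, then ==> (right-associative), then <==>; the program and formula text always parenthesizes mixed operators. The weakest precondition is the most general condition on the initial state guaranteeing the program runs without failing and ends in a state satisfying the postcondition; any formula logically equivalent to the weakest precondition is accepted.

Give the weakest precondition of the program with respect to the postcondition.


Working backward. After the program, the postcondition e - 3 > 1 must hold; in canonical form it is e > 4.
Before n := 2*e - 9: e > 4
Before e := n - e - 9: n > e + 13
Before lim := 2*n + 1: n > e + 13
Answer: WP = n > e + 13


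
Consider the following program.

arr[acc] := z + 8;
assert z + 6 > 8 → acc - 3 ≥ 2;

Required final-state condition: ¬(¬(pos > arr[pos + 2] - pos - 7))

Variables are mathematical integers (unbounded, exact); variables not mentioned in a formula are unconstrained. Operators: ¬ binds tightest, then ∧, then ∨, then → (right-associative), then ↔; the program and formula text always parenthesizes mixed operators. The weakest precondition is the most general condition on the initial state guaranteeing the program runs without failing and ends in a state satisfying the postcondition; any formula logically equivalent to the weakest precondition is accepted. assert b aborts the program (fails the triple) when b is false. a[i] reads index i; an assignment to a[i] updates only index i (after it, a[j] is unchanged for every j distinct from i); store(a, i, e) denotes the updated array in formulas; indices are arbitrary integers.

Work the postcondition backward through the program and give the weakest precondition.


Working backward. After the program, the postcondition ¬(¬(pos > arr[pos + 2] - pos - 7)) must hold; in canonical form it is 2*pos > arr[pos + 2] - 7.
Before assert z + 6 > 8 → acc - 3 ≥ 2: (z > 2 → acc ≥ 5) ∧ 2*pos > arr[pos + 2] - 7
Before arr[acc] := z + 8: (z > 2 → acc ≥ 5) ∧ 2*pos > store(arr, acc, z + 8)[pos + 2] - 7
Answer: WP = (z > 2 → acc ≥ 5) ∧ 2*pos > store(arr, acc, z + 8)[pos + 2] - 7
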